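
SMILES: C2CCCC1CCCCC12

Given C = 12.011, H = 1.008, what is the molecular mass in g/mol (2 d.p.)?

138.25

Molecular formula: C10H18.
M = 10×12.011 + 18×1.008 = 138.25 g/mol.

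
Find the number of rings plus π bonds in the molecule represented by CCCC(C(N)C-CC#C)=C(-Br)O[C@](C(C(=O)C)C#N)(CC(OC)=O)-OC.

7

Molecular formula from the SMILES: C19H27BrN2O5.
DoU = (2C + 2 + N − H − X)/2 = (2·19 + 2 + 2 − 27 − 1)/2 = 14/2 = 7.
(Structurally: 0 ring(s) + 7 π bond(s) = 7.)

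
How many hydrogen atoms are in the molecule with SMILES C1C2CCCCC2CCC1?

Hydrogens are implicit in SMILES; fill each atom to its normal valence:
  8 × C: 2 H each → 16
  2 × C: 1 H each → 2
  Total hydrogens = 18.

18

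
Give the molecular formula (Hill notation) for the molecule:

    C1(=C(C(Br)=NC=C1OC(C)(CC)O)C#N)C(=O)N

C11H12BrN3O3

Heavy atoms from the SMILES: 1 Br, 11 C, 3 N, 3 O.
Implicit hydrogens by atom environment:
  4 × C (aromatic): no H
  3 × C: no H
  2 × C: 3 H each → 6
  2 × O: no H
  1 × Br: no H
  1 × C: 2 H
  1 × C (aromatic): 1 H
  1 × N: 2 H
  1 × N (aromatic): no H
  1 × N: no H
  1 × O: 1 H
  Total hydrogens = 12.
Molecular formula: C11H12BrN3O3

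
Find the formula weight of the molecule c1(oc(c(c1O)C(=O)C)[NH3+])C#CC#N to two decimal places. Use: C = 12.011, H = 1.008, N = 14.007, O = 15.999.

191.17

Molecular formula: C9H7N2O3+.
M = 9×12.011 + 7×1.008 + 2×14.007 + 3×15.999 = 191.17 g/mol.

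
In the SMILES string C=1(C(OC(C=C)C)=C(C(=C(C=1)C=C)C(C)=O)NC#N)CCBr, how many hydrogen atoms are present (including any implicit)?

19

Hydrogens are implicit in SMILES; fill each atom to its normal valence:
  5 × C (aromatic): no H
  4 × C: 2 H each → 8
  3 × C: 1 H each → 3
  2 × C: 3 H each → 6
  2 × C: no H
  2 × O: no H
  1 × Br: no H
  1 × C (aromatic): 1 H
  1 × N: 1 H
  1 × N: no H
  Total hydrogens = 19.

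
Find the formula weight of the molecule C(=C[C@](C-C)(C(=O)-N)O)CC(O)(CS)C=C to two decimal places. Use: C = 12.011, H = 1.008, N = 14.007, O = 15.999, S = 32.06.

Molecular formula: C11H19NO3S.
M = 11×12.011 + 19×1.008 + 1×14.007 + 3×15.999 + 1×32.06 = 245.34 g/mol.

245.34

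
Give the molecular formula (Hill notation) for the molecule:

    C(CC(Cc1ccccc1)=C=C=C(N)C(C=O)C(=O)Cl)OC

C17H18ClNO3

Heavy atoms from the SMILES: 17 C, 1 Cl, 1 N, 3 O.
Implicit hydrogens by atom environment:
  5 × C (aromatic): 1 H each → 5
  5 × C: no H
  3 × C: 2 H each → 6
  3 × O: no H
  2 × C: 1 H each → 2
  1 × C: 3 H
  1 × C (aromatic): no H
  1 × Cl: no H
  1 × N: 2 H
  Total hydrogens = 18.
Molecular formula: C17H18ClNO3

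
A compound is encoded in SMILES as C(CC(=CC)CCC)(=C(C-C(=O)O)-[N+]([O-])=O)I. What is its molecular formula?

Heavy atoms from the SMILES: 11 C, 1 I, 1 N, 4 O.
Implicit hydrogens by atom environment:
  4 × C: 2 H each → 8
  4 × C: no H
  2 × C: 3 H each → 6
  2 × O: no H
  1 × C: 1 H
  1 × I: no H
  1 × N (charge +1): no H
  1 × O: 1 H
  1 × O (charge -1): no H
  Total hydrogens = 16.
Molecular formula: C11H16INO4

C11H16INO4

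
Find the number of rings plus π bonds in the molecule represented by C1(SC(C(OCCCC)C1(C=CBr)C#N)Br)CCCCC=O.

5

Molecular formula from the SMILES: C16H23Br2NO2S.
DoU = (2C + 2 + N − H − X)/2 = (2·16 + 2 + 1 − 23 − 2)/2 = 10/2 = 5.
(Structurally: 1 ring(s) + 4 π bond(s) = 5.)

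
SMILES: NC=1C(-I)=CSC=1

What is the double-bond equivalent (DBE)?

3

Molecular formula from the SMILES: C4H4INS.
DoU = (2C + 2 + N − H − X)/2 = (2·4 + 2 + 1 − 4 − 1)/2 = 6/2 = 3.
(Structurally: 1 ring(s) + 2 π bond(s) = 3.)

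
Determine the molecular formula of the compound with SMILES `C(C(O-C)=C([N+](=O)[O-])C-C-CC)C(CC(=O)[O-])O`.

C11H18NO6-

Heavy atoms from the SMILES: 11 C, 1 N, 6 O.
Implicit hydrogens by atom environment:
  5 × C: 2 H each → 10
  3 × C: no H
  3 × O: no H
  2 × C: 3 H each → 6
  2 × O (charge -1): no H
  1 × C: 1 H
  1 × N (charge +1): no H
  1 × O: 1 H
  Total hydrogens = 18.
Net charge -1.
Molecular formula: C11H18NO6-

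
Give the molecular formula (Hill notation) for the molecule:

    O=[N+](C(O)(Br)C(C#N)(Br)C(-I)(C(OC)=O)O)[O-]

Heavy atoms from the SMILES: 2 Br, 6 C, 1 I, 2 N, 6 O.
Implicit hydrogens by atom environment:
  5 × C: no H
  3 × O: no H
  2 × Br: no H
  2 × O: 1 H each → 2
  1 × C: 3 H
  1 × I: no H
  1 × N: no H
  1 × N (charge +1): no H
  1 × O (charge -1): no H
  Total hydrogens = 5.
Molecular formula: C6H5Br2IN2O6

C6H5Br2IN2O6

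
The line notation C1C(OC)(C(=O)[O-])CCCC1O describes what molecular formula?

Heavy atoms from the SMILES: 8 C, 4 O.
Implicit hydrogens by atom environment:
  4 × C: 2 H each → 8
  2 × C: no H
  2 × O: no H
  1 × C: 3 H
  1 × C: 1 H
  1 × O: 1 H
  1 × O (charge -1): no H
  Total hydrogens = 13.
Net charge -1.
Molecular formula: C8H13O4-

C8H13O4-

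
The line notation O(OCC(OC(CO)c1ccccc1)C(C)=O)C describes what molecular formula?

C13H18O5

Heavy atoms from the SMILES: 13 C, 5 O.
Implicit hydrogens by atom environment:
  5 × C (aromatic): 1 H each → 5
  4 × O: no H
  2 × C: 3 H each → 6
  2 × C: 2 H each → 4
  2 × C: 1 H each → 2
  1 × C (aromatic): no H
  1 × C: no H
  1 × O: 1 H
  Total hydrogens = 18.
Molecular formula: C13H18O5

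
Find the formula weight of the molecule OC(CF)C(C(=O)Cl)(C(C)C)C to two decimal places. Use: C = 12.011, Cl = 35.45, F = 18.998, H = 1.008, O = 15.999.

Molecular formula: C8H14ClFO2.
M = 8×12.011 + 1×35.45 + 1×18.998 + 14×1.008 + 2×15.999 = 196.65 g/mol.

196.65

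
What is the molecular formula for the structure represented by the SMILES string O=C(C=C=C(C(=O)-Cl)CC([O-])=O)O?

C7H4ClO5-

Heavy atoms from the SMILES: 7 C, 1 Cl, 5 O.
Implicit hydrogens by atom environment:
  5 × C: no H
  3 × O: no H
  1 × C: 2 H
  1 × C: 1 H
  1 × Cl: no H
  1 × O: 1 H
  1 × O (charge -1): no H
  Total hydrogens = 4.
Net charge -1.
Molecular formula: C7H4ClO5-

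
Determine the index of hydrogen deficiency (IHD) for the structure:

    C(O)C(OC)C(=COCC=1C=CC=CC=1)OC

Molecular formula from the SMILES: C13H18O4.
DoU = (2C + 2 + N − H − X)/2 = (2·13 + 2 + 0 − 18 − 0)/2 = 10/2 = 5.
(Structurally: 1 ring(s) + 4 π bond(s) = 5.)

5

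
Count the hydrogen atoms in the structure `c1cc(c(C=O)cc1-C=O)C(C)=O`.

8

Hydrogens are implicit in SMILES; fill each atom to its normal valence:
  3 × C (aromatic): 1 H each → 3
  3 × C (aromatic): no H
  3 × O: no H
  2 × C: 1 H each → 2
  1 × C: 3 H
  1 × C: no H
  Total hydrogens = 8.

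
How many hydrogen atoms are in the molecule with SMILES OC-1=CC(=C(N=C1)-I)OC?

Hydrogens are implicit in SMILES; fill each atom to its normal valence:
  3 × C (aromatic): no H
  2 × C (aromatic): 1 H each → 2
  1 × C: 3 H
  1 × I: no H
  1 × N (aromatic): no H
  1 × O: 1 H
  1 × O: no H
  Total hydrogens = 6.

6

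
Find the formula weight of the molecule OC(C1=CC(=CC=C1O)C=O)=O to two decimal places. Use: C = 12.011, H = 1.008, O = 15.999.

166.13

Molecular formula: C8H6O4.
M = 8×12.011 + 6×1.008 + 4×15.999 = 166.13 g/mol.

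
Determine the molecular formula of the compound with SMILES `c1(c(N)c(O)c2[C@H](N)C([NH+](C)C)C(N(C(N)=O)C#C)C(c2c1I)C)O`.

Heavy atoms from the SMILES: 16 C, 1 I, 5 N, 3 O.
Implicit hydrogens by atom environment:
  6 × C (aromatic): no H
  5 × C: 1 H each → 5
  3 × C: 3 H each → 9
  3 × N: 2 H each → 6
  2 × C: no H
  2 × O: 1 H each → 2
  1 × I: no H
  1 × N (charge +1): 1 H
  1 × N: no H
  1 × O: no H
  Total hydrogens = 23.
Net charge +1.
Molecular formula: C16H23IN5O3+

C16H23IN5O3+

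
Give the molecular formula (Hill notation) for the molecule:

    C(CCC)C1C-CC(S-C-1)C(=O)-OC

C11H20O2S

Heavy atoms from the SMILES: 11 C, 2 O, 1 S.
Implicit hydrogens by atom environment:
  6 × C: 2 H each → 12
  2 × C: 3 H each → 6
  2 × C: 1 H each → 2
  2 × O: no H
  1 × C: no H
  1 × S: no H
  Total hydrogens = 20.
Molecular formula: C11H20O2S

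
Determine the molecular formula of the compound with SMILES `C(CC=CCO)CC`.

Heavy atoms from the SMILES: 7 C, 1 O.
Implicit hydrogens by atom environment:
  4 × C: 2 H each → 8
  2 × C: 1 H each → 2
  1 × C: 3 H
  1 × O: 1 H
  Total hydrogens = 14.
Molecular formula: C7H14O

C7H14O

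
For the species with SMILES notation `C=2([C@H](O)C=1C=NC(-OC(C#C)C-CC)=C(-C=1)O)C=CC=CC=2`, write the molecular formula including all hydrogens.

C18H19NO3

Heavy atoms from the SMILES: 18 C, 1 N, 3 O.
Implicit hydrogens by atom environment:
  7 × C (aromatic): 1 H each → 7
  4 × C (aromatic): no H
  3 × C: 1 H each → 3
  2 × C: 2 H each → 4
  2 × O: 1 H each → 2
  1 × C: 3 H
  1 × C: no H
  1 × N (aromatic): no H
  1 × O: no H
  Total hydrogens = 19.
Molecular formula: C18H19NO3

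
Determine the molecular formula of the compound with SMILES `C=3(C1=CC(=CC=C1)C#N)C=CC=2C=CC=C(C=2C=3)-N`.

Heavy atoms from the SMILES: 17 C, 2 N.
Implicit hydrogens by atom environment:
  10 × C (aromatic): 1 H each → 10
  6 × C (aromatic): no H
  1 × C: no H
  1 × N: 2 H
  1 × N: no H
  Total hydrogens = 12.
Molecular formula: C17H12N2

C17H12N2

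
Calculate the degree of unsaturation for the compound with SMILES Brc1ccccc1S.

Molecular formula from the SMILES: C6H5BrS.
DoU = (2C + 2 + N − H − X)/2 = (2·6 + 2 + 0 − 5 − 1)/2 = 8/2 = 4.
(Structurally: 1 ring(s) + 3 π bond(s) = 4.)

4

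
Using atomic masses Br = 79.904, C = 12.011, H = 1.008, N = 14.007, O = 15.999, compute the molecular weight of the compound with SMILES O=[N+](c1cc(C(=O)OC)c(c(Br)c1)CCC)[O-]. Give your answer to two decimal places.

302.12

Molecular formula: C11H12BrNO4.
M = 1×79.904 + 11×12.011 + 12×1.008 + 1×14.007 + 4×15.999 = 302.12 g/mol.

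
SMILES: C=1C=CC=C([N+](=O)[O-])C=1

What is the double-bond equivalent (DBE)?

5

Molecular formula from the SMILES: C6H5NO2.
DoU = (2C + 2 + N − H − X)/2 = (2·6 + 2 + 1 − 5 − 0)/2 = 10/2 = 5.
(Structurally: 1 ring(s) + 4 π bond(s) = 5.)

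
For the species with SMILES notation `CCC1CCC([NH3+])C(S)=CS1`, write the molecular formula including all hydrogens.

Heavy atoms from the SMILES: 8 C, 1 N, 2 S.
Implicit hydrogens by atom environment:
  3 × C: 2 H each → 6
  3 × C: 1 H each → 3
  1 × C: 3 H
  1 × C: no H
  1 × N (charge +1): 3 H
  1 × S: 1 H
  1 × S: no H
  Total hydrogens = 16.
Net charge +1.
Molecular formula: C8H16NS2+

C8H16NS2+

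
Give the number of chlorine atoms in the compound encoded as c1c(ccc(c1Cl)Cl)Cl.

3

The symbol for chlorine appears 3 times in the SMILES.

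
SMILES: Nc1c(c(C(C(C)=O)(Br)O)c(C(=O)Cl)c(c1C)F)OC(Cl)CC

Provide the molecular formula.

C14H15BrCl2FNO4

Heavy atoms from the SMILES: 1 Br, 14 C, 2 Cl, 1 F, 1 N, 4 O.
Implicit hydrogens by atom environment:
  6 × C (aromatic): no H
  3 × C: 3 H each → 9
  3 × C: no H
  3 × O: no H
  2 × Cl: no H
  1 × Br: no H
  1 × C: 2 H
  1 × C: 1 H
  1 × F: no H
  1 × N: 2 H
  1 × O: 1 H
  Total hydrogens = 15.
Molecular formula: C14H15BrCl2FNO4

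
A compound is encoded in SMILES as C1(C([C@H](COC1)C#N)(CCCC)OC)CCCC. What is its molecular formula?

C15H27NO2

Heavy atoms from the SMILES: 15 C, 1 N, 2 O.
Implicit hydrogens by atom environment:
  8 × C: 2 H each → 16
  3 × C: 3 H each → 9
  2 × C: 1 H each → 2
  2 × C: no H
  2 × O: no H
  1 × N: no H
  Total hydrogens = 27.
Molecular formula: C15H27NO2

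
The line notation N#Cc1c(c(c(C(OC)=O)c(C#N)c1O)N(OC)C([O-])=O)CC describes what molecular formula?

Heavy atoms from the SMILES: 14 C, 3 N, 6 O.
Implicit hydrogens by atom environment:
  6 × C (aromatic): no H
  4 × C: no H
  4 × O: no H
  3 × C: 3 H each → 9
  3 × N: no H
  1 × C: 2 H
  1 × O: 1 H
  1 × O (charge -1): no H
  Total hydrogens = 12.
Net charge -1.
Molecular formula: C14H12N3O6-

C14H12N3O6-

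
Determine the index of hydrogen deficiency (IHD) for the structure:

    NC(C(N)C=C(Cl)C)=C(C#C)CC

Molecular formula from the SMILES: C10H15ClN2.
DoU = (2C + 2 + N − H − X)/2 = (2·10 + 2 + 2 − 15 − 1)/2 = 8/2 = 4.
(Structurally: 0 ring(s) + 4 π bond(s) = 4.)

4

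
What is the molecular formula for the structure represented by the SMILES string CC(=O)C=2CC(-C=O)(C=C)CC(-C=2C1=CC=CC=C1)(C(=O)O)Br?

Heavy atoms from the SMILES: 1 Br, 18 C, 4 O.
Implicit hydrogens by atom environment:
  6 × C: no H
  5 × C (aromatic): 1 H each → 5
  3 × C: 2 H each → 6
  3 × O: no H
  2 × C: 1 H each → 2
  1 × Br: no H
  1 × C: 3 H
  1 × C (aromatic): no H
  1 × O: 1 H
  Total hydrogens = 17.
Molecular formula: C18H17BrO4

C18H17BrO4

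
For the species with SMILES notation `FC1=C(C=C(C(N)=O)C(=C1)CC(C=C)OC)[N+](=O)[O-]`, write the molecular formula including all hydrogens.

Heavy atoms from the SMILES: 12 C, 1 F, 2 N, 4 O.
Implicit hydrogens by atom environment:
  4 × C (aromatic): no H
  3 × O: no H
  2 × C: 2 H each → 4
  2 × C (aromatic): 1 H each → 2
  2 × C: 1 H each → 2
  1 × C: 3 H
  1 × C: no H
  1 × F: no H
  1 × N: 2 H
  1 × N (charge +1): no H
  1 × O (charge -1): no H
  Total hydrogens = 13.
Molecular formula: C12H13FN2O4

C12H13FN2O4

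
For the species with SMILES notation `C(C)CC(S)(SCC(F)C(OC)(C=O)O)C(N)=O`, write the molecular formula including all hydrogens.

C10H18FNO4S2

Heavy atoms from the SMILES: 10 C, 1 F, 1 N, 4 O, 2 S.
Implicit hydrogens by atom environment:
  3 × C: 2 H each → 6
  3 × C: no H
  3 × O: no H
  2 × C: 3 H each → 6
  2 × C: 1 H each → 2
  1 × F: no H
  1 × N: 2 H
  1 × O: 1 H
  1 × S: 1 H
  1 × S: no H
  Total hydrogens = 18.
Molecular formula: C10H18FNO4S2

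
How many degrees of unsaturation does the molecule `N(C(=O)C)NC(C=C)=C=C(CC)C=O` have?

Molecular formula from the SMILES: C10H14N2O2.
DoU = (2C + 2 + N − H − X)/2 = (2·10 + 2 + 2 − 14 − 0)/2 = 10/2 = 5.
(Structurally: 0 ring(s) + 5 π bond(s) = 5.)

5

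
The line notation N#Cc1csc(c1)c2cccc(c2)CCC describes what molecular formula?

Heavy atoms from the SMILES: 14 C, 1 N, 1 S.
Implicit hydrogens by atom environment:
  6 × C (aromatic): 1 H each → 6
  4 × C (aromatic): no H
  2 × C: 2 H each → 4
  1 × C: 3 H
  1 × C: no H
  1 × N: no H
  1 × S (aromatic): no H
  Total hydrogens = 13.
Molecular formula: C14H13NS

C14H13NS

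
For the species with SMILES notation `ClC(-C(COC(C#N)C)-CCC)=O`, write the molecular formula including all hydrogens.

C9H14ClNO2

Heavy atoms from the SMILES: 9 C, 1 Cl, 1 N, 2 O.
Implicit hydrogens by atom environment:
  3 × C: 2 H each → 6
  2 × C: 3 H each → 6
  2 × C: 1 H each → 2
  2 × C: no H
  2 × O: no H
  1 × Cl: no H
  1 × N: no H
  Total hydrogens = 14.
Molecular formula: C9H14ClNO2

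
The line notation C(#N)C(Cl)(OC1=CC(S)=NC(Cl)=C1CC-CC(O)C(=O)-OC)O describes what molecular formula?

C13H14Cl2N2O5S

Heavy atoms from the SMILES: 13 C, 2 Cl, 2 N, 5 O, 1 S.
Implicit hydrogens by atom environment:
  4 × C (aromatic): no H
  3 × C: 2 H each → 6
  3 × C: no H
  3 × O: no H
  2 × Cl: no H
  2 × O: 1 H each → 2
  1 × C: 3 H
  1 × C (aromatic): 1 H
  1 × C: 1 H
  1 × N (aromatic): no H
  1 × N: no H
  1 × S: 1 H
  Total hydrogens = 14.
Molecular formula: C13H14Cl2N2O5S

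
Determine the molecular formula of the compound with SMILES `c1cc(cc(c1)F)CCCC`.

Heavy atoms from the SMILES: 10 C, 1 F.
Implicit hydrogens by atom environment:
  4 × C (aromatic): 1 H each → 4
  3 × C: 2 H each → 6
  2 × C (aromatic): no H
  1 × C: 3 H
  1 × F: no H
  Total hydrogens = 13.
Molecular formula: C10H13F

C10H13F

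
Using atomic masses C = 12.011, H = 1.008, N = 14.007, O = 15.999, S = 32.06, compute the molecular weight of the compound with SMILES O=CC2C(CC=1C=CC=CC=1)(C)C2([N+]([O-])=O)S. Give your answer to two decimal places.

Molecular formula: C12H13NO3S.
M = 12×12.011 + 13×1.008 + 1×14.007 + 3×15.999 + 1×32.06 = 251.30 g/mol.

251.30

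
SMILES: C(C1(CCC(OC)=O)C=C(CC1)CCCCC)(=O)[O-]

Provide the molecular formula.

C15H23O4-

Heavy atoms from the SMILES: 15 C, 4 O.
Implicit hydrogens by atom environment:
  8 × C: 2 H each → 16
  4 × C: no H
  3 × O: no H
  2 × C: 3 H each → 6
  1 × C: 1 H
  1 × O (charge -1): no H
  Total hydrogens = 23.
Net charge -1.
Molecular formula: C15H23O4-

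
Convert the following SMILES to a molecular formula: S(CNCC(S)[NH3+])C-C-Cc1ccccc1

C12H21N2S2+

Heavy atoms from the SMILES: 12 C, 2 N, 2 S.
Implicit hydrogens by atom environment:
  5 × C: 2 H each → 10
  5 × C (aromatic): 1 H each → 5
  1 × C: 1 H
  1 × C (aromatic): no H
  1 × N (charge +1): 3 H
  1 × N: 1 H
  1 × S: 1 H
  1 × S: no H
  Total hydrogens = 21.
Net charge +1.
Molecular formula: C12H21N2S2+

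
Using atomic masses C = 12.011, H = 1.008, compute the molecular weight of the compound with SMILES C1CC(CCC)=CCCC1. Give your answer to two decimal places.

138.25

Molecular formula: C10H18.
M = 10×12.011 + 18×1.008 = 138.25 g/mol.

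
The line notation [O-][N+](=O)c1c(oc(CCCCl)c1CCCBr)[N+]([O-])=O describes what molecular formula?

C10H12BrClN2O5

Heavy atoms from the SMILES: 1 Br, 10 C, 1 Cl, 2 N, 5 O.
Implicit hydrogens by atom environment:
  6 × C: 2 H each → 12
  4 × C (aromatic): no H
  2 × N (charge +1): no H
  2 × O: no H
  2 × O (charge -1): no H
  1 × Br: no H
  1 × Cl: no H
  1 × O (aromatic): no H
  Total hydrogens = 12.
Molecular formula: C10H12BrClN2O5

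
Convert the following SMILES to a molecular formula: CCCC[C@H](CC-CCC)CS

C11H24S

Heavy atoms from the SMILES: 11 C, 1 S.
Implicit hydrogens by atom environment:
  8 × C: 2 H each → 16
  2 × C: 3 H each → 6
  1 × C: 1 H
  1 × S: 1 H
  Total hydrogens = 24.
Molecular formula: C11H24S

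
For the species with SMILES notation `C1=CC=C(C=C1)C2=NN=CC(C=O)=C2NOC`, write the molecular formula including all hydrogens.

Heavy atoms from the SMILES: 12 C, 3 N, 2 O.
Implicit hydrogens by atom environment:
  6 × C (aromatic): 1 H each → 6
  4 × C (aromatic): no H
  2 × N (aromatic): no H
  2 × O: no H
  1 × C: 3 H
  1 × C: 1 H
  1 × N: 1 H
  Total hydrogens = 11.
Molecular formula: C12H11N3O2

C12H11N3O2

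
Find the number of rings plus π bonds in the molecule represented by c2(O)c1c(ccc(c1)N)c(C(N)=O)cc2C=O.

Molecular formula from the SMILES: C12H10N2O3.
DoU = (2C + 2 + N − H − X)/2 = (2·12 + 2 + 2 − 10 − 0)/2 = 18/2 = 9.
(Structurally: 2 ring(s) + 7 π bond(s) = 9.)

9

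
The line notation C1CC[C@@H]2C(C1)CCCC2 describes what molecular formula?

Heavy atoms from the SMILES: 10 C.
Implicit hydrogens by atom environment:
  8 × C: 2 H each → 16
  2 × C: 1 H each → 2
  Total hydrogens = 18.
Molecular formula: C10H18

C10H18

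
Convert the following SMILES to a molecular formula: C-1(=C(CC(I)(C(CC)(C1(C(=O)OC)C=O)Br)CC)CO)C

C15H22BrIO4

Heavy atoms from the SMILES: 1 Br, 15 C, 1 I, 4 O.
Implicit hydrogens by atom environment:
  6 × C: no H
  4 × C: 3 H each → 12
  4 × C: 2 H each → 8
  3 × O: no H
  1 × Br: no H
  1 × C: 1 H
  1 × I: no H
  1 × O: 1 H
  Total hydrogens = 22.
Molecular formula: C15H22BrIO4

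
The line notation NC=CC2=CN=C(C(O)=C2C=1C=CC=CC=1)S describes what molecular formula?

Heavy atoms from the SMILES: 13 C, 2 N, 1 O, 1 S.
Implicit hydrogens by atom environment:
  6 × C (aromatic): 1 H each → 6
  5 × C (aromatic): no H
  2 × C: 1 H each → 2
  1 × N: 2 H
  1 × N (aromatic): no H
  1 × O: 1 H
  1 × S: 1 H
  Total hydrogens = 12.
Molecular formula: C13H12N2OS

C13H12N2OS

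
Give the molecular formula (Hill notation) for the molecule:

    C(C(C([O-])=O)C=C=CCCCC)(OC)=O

C11H15O4-

Heavy atoms from the SMILES: 11 C, 4 O.
Implicit hydrogens by atom environment:
  3 × C: 2 H each → 6
  3 × C: 1 H each → 3
  3 × C: no H
  3 × O: no H
  2 × C: 3 H each → 6
  1 × O (charge -1): no H
  Total hydrogens = 15.
Net charge -1.
Molecular formula: C11H15O4-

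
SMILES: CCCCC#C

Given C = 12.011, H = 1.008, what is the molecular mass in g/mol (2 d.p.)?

Molecular formula: C6H10.
M = 6×12.011 + 10×1.008 = 82.15 g/mol.

82.15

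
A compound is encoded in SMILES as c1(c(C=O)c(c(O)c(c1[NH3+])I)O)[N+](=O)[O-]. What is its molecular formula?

Heavy atoms from the SMILES: 7 C, 1 I, 2 N, 5 O.
Implicit hydrogens by atom environment:
  6 × C (aromatic): no H
  2 × O: 1 H each → 2
  2 × O: no H
  1 × C: 1 H
  1 × I: no H
  1 × N (charge +1): 3 H
  1 × N (charge +1): no H
  1 × O (charge -1): no H
  Total hydrogens = 6.
Net charge +1.
Molecular formula: C7H6IN2O5+

C7H6IN2O5+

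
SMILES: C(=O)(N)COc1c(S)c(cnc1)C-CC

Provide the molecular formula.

Heavy atoms from the SMILES: 10 C, 2 N, 2 O, 1 S.
Implicit hydrogens by atom environment:
  3 × C: 2 H each → 6
  3 × C (aromatic): no H
  2 × C (aromatic): 1 H each → 2
  2 × O: no H
  1 × C: 3 H
  1 × C: no H
  1 × N: 2 H
  1 × N (aromatic): no H
  1 × S: 1 H
  Total hydrogens = 14.
Molecular formula: C10H14N2O2S

C10H14N2O2S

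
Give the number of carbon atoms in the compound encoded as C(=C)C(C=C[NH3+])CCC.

8

The symbol for carbon appears 8 times in the SMILES.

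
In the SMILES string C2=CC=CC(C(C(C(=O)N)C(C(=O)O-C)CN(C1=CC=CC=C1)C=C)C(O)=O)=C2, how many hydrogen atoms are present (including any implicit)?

24

Hydrogens are implicit in SMILES; fill each atom to its normal valence:
  10 × C (aromatic): 1 H each → 10
  4 × C: 1 H each → 4
  4 × O: no H
  3 × C: no H
  2 × C: 2 H each → 4
  2 × C (aromatic): no H
  1 × C: 3 H
  1 × N: 2 H
  1 × N: no H
  1 × O: 1 H
  Total hydrogens = 24.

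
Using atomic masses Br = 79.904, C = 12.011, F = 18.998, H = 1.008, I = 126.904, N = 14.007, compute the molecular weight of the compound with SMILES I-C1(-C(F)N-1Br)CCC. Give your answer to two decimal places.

307.93

Molecular formula: C5H8BrFIN.
M = 1×79.904 + 5×12.011 + 1×18.998 + 8×1.008 + 1×126.904 + 1×14.007 = 307.93 g/mol.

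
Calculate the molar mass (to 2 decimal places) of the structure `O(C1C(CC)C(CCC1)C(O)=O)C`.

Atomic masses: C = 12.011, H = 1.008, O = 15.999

186.25

Molecular formula: C10H18O3.
M = 10×12.011 + 18×1.008 + 3×15.999 = 186.25 g/mol.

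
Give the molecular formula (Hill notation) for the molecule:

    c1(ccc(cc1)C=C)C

Heavy atoms from the SMILES: 9 C.
Implicit hydrogens by atom environment:
  4 × C (aromatic): 1 H each → 4
  2 × C (aromatic): no H
  1 × C: 3 H
  1 × C: 2 H
  1 × C: 1 H
  Total hydrogens = 10.
Molecular formula: C9H10

C9H10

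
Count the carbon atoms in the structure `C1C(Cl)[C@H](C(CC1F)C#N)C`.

The symbol for carbon appears 8 times in the SMILES. (Cl is a single chlorine, not C + l.)

8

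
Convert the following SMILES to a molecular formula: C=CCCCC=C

Heavy atoms from the SMILES: 7 C.
Implicit hydrogens by atom environment:
  5 × C: 2 H each → 10
  2 × C: 1 H each → 2
  Total hydrogens = 12.
Molecular formula: C7H12

C7H12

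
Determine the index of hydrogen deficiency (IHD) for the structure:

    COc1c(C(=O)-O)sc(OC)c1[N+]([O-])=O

Molecular formula from the SMILES: C7H7NO6S.
DoU = (2C + 2 + N − H − X)/2 = (2·7 + 2 + 1 − 7 − 0)/2 = 10/2 = 5.
(Structurally: 1 ring(s) + 4 π bond(s) = 5.)

5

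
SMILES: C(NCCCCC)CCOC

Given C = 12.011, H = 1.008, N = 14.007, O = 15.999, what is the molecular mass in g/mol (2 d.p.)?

Molecular formula: C9H21NO.
M = 9×12.011 + 21×1.008 + 1×14.007 + 1×15.999 = 159.27 g/mol.

159.27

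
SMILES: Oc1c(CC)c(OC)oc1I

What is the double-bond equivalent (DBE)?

Molecular formula from the SMILES: C7H9IO3.
DoU = (2C + 2 + N − H − X)/2 = (2·7 + 2 + 0 − 9 − 1)/2 = 6/2 = 3.
(Structurally: 1 ring(s) + 2 π bond(s) = 3.)

3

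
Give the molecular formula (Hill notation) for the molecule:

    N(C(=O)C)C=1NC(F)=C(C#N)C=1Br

C7H5BrFN3O

Heavy atoms from the SMILES: 1 Br, 7 C, 1 F, 3 N, 1 O.
Implicit hydrogens by atom environment:
  4 × C (aromatic): no H
  2 × C: no H
  1 × Br: no H
  1 × C: 3 H
  1 × F: no H
  1 × N (aromatic): 1 H
  1 × N: 1 H
  1 × N: no H
  1 × O: no H
  Total hydrogens = 5.
Molecular formula: C7H5BrFN3O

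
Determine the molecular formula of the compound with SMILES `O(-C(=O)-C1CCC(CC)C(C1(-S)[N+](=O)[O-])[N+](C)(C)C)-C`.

Heavy atoms from the SMILES: 13 C, 2 N, 4 O, 1 S.
Implicit hydrogens by atom environment:
  5 × C: 3 H each → 15
  3 × C: 2 H each → 6
  3 × C: 1 H each → 3
  3 × O: no H
  2 × C: no H
  2 × N (charge +1): no H
  1 × O (charge -1): no H
  1 × S: 1 H
  Total hydrogens = 25.
Net charge +1.
Molecular formula: C13H25N2O4S+

C13H25N2O4S+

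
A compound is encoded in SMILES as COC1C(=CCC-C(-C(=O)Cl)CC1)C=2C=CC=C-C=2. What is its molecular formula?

Heavy atoms from the SMILES: 16 C, 1 Cl, 2 O.
Implicit hydrogens by atom environment:
  5 × C (aromatic): 1 H each → 5
  4 × C: 2 H each → 8
  3 × C: 1 H each → 3
  2 × C: no H
  2 × O: no H
  1 × C: 3 H
  1 × C (aromatic): no H
  1 × Cl: no H
  Total hydrogens = 19.
Molecular formula: C16H19ClO2

C16H19ClO2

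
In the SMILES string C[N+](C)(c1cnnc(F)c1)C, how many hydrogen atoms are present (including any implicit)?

Hydrogens are implicit in SMILES; fill each atom to its normal valence:
  3 × C: 3 H each → 9
  2 × C (aromatic): 1 H each → 2
  2 × C (aromatic): no H
  2 × N (aromatic): no H
  1 × F: no H
  1 × N (charge +1): no H
  Total hydrogens = 11.

11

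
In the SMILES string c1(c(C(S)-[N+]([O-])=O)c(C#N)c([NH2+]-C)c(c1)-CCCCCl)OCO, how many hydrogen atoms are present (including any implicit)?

19

Hydrogens are implicit in SMILES; fill each atom to its normal valence:
  5 × C: 2 H each → 10
  5 × C (aromatic): no H
  2 × O: no H
  1 × C: 3 H
  1 × C (aromatic): 1 H
  1 × C: 1 H
  1 × C: no H
  1 × Cl: no H
  1 × N (charge +1): 2 H
  1 × N (charge +1): no H
  1 × N: no H
  1 × O: 1 H
  1 × O (charge -1): no H
  1 × S: 1 H
  Total hydrogens = 19.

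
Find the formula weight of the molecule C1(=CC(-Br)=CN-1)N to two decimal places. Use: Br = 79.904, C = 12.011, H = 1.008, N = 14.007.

Molecular formula: C4H5BrN2.
M = 1×79.904 + 4×12.011 + 5×1.008 + 2×14.007 = 161.00 g/mol.

161.00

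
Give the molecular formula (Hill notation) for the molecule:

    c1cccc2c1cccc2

C10H8

Heavy atoms from the SMILES: 10 C.
Implicit hydrogens by atom environment:
  8 × C (aromatic): 1 H each → 8
  2 × C (aromatic): no H
  Total hydrogens = 8.
Molecular formula: C10H8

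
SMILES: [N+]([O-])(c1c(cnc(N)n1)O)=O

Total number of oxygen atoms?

3

The symbol for oxygen appears 3 times in the SMILES.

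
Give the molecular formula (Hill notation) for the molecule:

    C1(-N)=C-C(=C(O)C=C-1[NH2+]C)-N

Heavy atoms from the SMILES: 7 C, 3 N, 1 O.
Implicit hydrogens by atom environment:
  4 × C (aromatic): no H
  2 × C (aromatic): 1 H each → 2
  2 × N: 2 H each → 4
  1 × C: 3 H
  1 × N (charge +1): 2 H
  1 × O: 1 H
  Total hydrogens = 12.
Net charge +1.
Molecular formula: C7H12N3O+

C7H12N3O+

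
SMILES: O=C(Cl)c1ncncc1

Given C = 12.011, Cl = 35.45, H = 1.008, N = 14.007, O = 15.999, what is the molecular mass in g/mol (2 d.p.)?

142.54

Molecular formula: C5H3ClN2O.
M = 5×12.011 + 1×35.45 + 3×1.008 + 2×14.007 + 1×15.999 = 142.54 g/mol.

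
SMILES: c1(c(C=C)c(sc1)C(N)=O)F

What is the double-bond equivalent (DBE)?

5

Molecular formula from the SMILES: C7H6FNOS.
DoU = (2C + 2 + N − H − X)/2 = (2·7 + 2 + 1 − 6 − 1)/2 = 10/2 = 5.
(Structurally: 1 ring(s) + 4 π bond(s) = 5.)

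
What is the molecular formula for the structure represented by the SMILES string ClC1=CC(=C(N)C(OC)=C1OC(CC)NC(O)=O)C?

Heavy atoms from the SMILES: 12 C, 1 Cl, 2 N, 4 O.
Implicit hydrogens by atom environment:
  5 × C (aromatic): no H
  3 × C: 3 H each → 9
  3 × O: no H
  1 × C: 2 H
  1 × C (aromatic): 1 H
  1 × C: 1 H
  1 × C: no H
  1 × Cl: no H
  1 × N: 2 H
  1 × N: 1 H
  1 × O: 1 H
  Total hydrogens = 17.
Molecular formula: C12H17ClN2O4

C12H17ClN2O4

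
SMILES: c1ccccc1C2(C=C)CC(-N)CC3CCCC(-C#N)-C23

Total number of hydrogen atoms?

24

Hydrogens are implicit in SMILES; fill each atom to its normal valence:
  6 × C: 2 H each → 12
  5 × C: 1 H each → 5
  5 × C (aromatic): 1 H each → 5
  2 × C: no H
  1 × C (aromatic): no H
  1 × N: 2 H
  1 × N: no H
  Total hydrogens = 24.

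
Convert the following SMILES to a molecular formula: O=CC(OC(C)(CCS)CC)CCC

Heavy atoms from the SMILES: 11 C, 2 O, 1 S.
Implicit hydrogens by atom environment:
  5 × C: 2 H each → 10
  3 × C: 3 H each → 9
  2 × C: 1 H each → 2
  2 × O: no H
  1 × C: no H
  1 × S: 1 H
  Total hydrogens = 22.
Molecular formula: C11H22O2S

C11H22O2S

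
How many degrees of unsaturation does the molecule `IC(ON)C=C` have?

Molecular formula from the SMILES: C3H6INO.
DoU = (2C + 2 + N − H − X)/2 = (2·3 + 2 + 1 − 6 − 1)/2 = 2/2 = 1.
(Structurally: 0 ring(s) + 1 π bond(s) = 1.)

1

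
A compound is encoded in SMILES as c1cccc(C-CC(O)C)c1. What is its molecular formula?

C10H14O

Heavy atoms from the SMILES: 10 C, 1 O.
Implicit hydrogens by atom environment:
  5 × C (aromatic): 1 H each → 5
  2 × C: 2 H each → 4
  1 × C: 3 H
  1 × C: 1 H
  1 × C (aromatic): no H
  1 × O: 1 H
  Total hydrogens = 14.
Molecular formula: C10H14O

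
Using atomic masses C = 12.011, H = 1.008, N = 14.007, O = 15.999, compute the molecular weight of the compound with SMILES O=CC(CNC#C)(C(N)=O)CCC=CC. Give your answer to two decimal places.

Molecular formula: C11H16N2O2.
M = 11×12.011 + 16×1.008 + 2×14.007 + 2×15.999 = 208.26 g/mol.

208.26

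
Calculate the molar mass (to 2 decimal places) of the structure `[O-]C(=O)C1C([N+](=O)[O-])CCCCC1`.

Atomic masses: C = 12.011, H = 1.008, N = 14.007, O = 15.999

186.19

Molecular formula: C8H12NO4-.
M = 8×12.011 + 12×1.008 + 1×14.007 + 4×15.999 = 186.19 g/mol.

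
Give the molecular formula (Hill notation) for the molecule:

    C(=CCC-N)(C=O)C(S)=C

Heavy atoms from the SMILES: 7 C, 1 N, 1 O, 1 S.
Implicit hydrogens by atom environment:
  3 × C: 2 H each → 6
  2 × C: 1 H each → 2
  2 × C: no H
  1 × N: 2 H
  1 × O: no H
  1 × S: 1 H
  Total hydrogens = 11.
Molecular formula: C7H11NOS

C7H11NOS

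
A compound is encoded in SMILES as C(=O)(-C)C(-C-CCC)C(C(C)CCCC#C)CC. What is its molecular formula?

Heavy atoms from the SMILES: 17 C, 1 O.
Implicit hydrogens by atom environment:
  7 × C: 2 H each → 14
  4 × C: 3 H each → 12
  4 × C: 1 H each → 4
  2 × C: no H
  1 × O: no H
  Total hydrogens = 30.
Molecular formula: C17H30O

C17H30O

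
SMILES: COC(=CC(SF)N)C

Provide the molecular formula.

C5H10FNOS

Heavy atoms from the SMILES: 5 C, 1 F, 1 N, 1 O, 1 S.
Implicit hydrogens by atom environment:
  2 × C: 3 H each → 6
  2 × C: 1 H each → 2
  1 × C: no H
  1 × F: no H
  1 × N: 2 H
  1 × O: no H
  1 × S: no H
  Total hydrogens = 10.
Molecular formula: C5H10FNOS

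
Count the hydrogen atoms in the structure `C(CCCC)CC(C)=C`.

18

Hydrogens are implicit in SMILES; fill each atom to its normal valence:
  6 × C: 2 H each → 12
  2 × C: 3 H each → 6
  1 × C: no H
  Total hydrogens = 18.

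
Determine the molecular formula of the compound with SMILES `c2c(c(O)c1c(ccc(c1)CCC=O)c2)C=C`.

Heavy atoms from the SMILES: 15 C, 2 O.
Implicit hydrogens by atom environment:
  5 × C (aromatic): 1 H each → 5
  5 × C (aromatic): no H
  3 × C: 2 H each → 6
  2 × C: 1 H each → 2
  1 × O: 1 H
  1 × O: no H
  Total hydrogens = 14.
Molecular formula: C15H14O2

C15H14O2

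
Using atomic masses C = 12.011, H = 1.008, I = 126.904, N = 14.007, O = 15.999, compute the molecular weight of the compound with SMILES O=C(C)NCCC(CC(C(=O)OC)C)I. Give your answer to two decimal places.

Molecular formula: C10H18INO3.
M = 10×12.011 + 18×1.008 + 1×126.904 + 1×14.007 + 3×15.999 = 327.16 g/mol.

327.16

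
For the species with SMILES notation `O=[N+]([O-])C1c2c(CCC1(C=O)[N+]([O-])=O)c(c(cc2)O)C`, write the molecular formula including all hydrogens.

C12H12N2O6

Heavy atoms from the SMILES: 12 C, 2 N, 6 O.
Implicit hydrogens by atom environment:
  4 × C (aromatic): no H
  3 × O: no H
  2 × C: 2 H each → 4
  2 × C (aromatic): 1 H each → 2
  2 × C: 1 H each → 2
  2 × N (charge +1): no H
  2 × O (charge -1): no H
  1 × C: 3 H
  1 × C: no H
  1 × O: 1 H
  Total hydrogens = 12.
Molecular formula: C12H12N2O6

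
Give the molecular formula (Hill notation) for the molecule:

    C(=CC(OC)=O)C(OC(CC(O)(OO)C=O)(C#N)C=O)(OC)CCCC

Heavy atoms from the SMILES: 16 C, 1 N, 9 O.
Implicit hydrogens by atom environment:
  7 × O: no H
  5 × C: no H
  4 × C: 2 H each → 8
  4 × C: 1 H each → 4
  3 × C: 3 H each → 9
  2 × O: 1 H each → 2
  1 × N: no H
  Total hydrogens = 23.
Molecular formula: C16H23NO9

C16H23NO9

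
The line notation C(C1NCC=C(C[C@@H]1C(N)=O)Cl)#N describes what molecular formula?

C8H10ClN3O

Heavy atoms from the SMILES: 8 C, 1 Cl, 3 N, 1 O.
Implicit hydrogens by atom environment:
  3 × C: 1 H each → 3
  3 × C: no H
  2 × C: 2 H each → 4
  1 × Cl: no H
  1 × N: 2 H
  1 × N: 1 H
  1 × N: no H
  1 × O: no H
  Total hydrogens = 10.
Molecular formula: C8H10ClN3O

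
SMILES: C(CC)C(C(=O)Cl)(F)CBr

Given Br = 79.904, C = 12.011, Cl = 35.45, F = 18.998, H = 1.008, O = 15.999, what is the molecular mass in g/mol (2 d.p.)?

231.49

Molecular formula: C6H9BrClFO.
M = 1×79.904 + 6×12.011 + 1×35.45 + 1×18.998 + 9×1.008 + 1×15.999 = 231.49 g/mol.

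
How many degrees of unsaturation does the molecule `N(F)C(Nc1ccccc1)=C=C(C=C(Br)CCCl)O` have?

7

Molecular formula from the SMILES: C13H13BrClFN2O.
DoU = (2C + 2 + N − H − X)/2 = (2·13 + 2 + 2 − 13 − 3)/2 = 14/2 = 7.
(Structurally: 1 ring(s) + 6 π bond(s) = 7.)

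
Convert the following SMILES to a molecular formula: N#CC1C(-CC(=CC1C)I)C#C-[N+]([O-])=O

Heavy atoms from the SMILES: 10 C, 1 I, 2 N, 2 O.
Implicit hydrogens by atom environment:
  4 × C: 1 H each → 4
  4 × C: no H
  1 × C: 3 H
  1 × C: 2 H
  1 × I: no H
  1 × N: no H
  1 × N (charge +1): no H
  1 × O: no H
  1 × O (charge -1): no H
  Total hydrogens = 9.
Molecular formula: C10H9IN2O2

C10H9IN2O2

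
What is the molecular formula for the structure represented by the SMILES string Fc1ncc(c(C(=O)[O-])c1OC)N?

C7H6FN2O3-

Heavy atoms from the SMILES: 7 C, 1 F, 2 N, 3 O.
Implicit hydrogens by atom environment:
  4 × C (aromatic): no H
  2 × O: no H
  1 × C: 3 H
  1 × C (aromatic): 1 H
  1 × C: no H
  1 × F: no H
  1 × N: 2 H
  1 × N (aromatic): no H
  1 × O (charge -1): no H
  Total hydrogens = 6.
Net charge -1.
Molecular formula: C7H6FN2O3-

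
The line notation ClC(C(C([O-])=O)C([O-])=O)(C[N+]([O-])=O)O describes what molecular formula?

[C5H4ClNO7]2-

Heavy atoms from the SMILES: 5 C, 1 Cl, 1 N, 7 O.
Implicit hydrogens by atom environment:
  3 × C: no H
  3 × O: no H
  3 × O (charge -1): no H
  1 × C: 2 H
  1 × C: 1 H
  1 × Cl: no H
  1 × N (charge +1): no H
  1 × O: 1 H
  Total hydrogens = 4.
Net charge -2.
Molecular formula: [C5H4ClNO7]2-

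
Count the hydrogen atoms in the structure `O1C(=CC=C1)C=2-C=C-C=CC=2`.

8

Hydrogens are implicit in SMILES; fill each atom to its normal valence:
  8 × C (aromatic): 1 H each → 8
  2 × C (aromatic): no H
  1 × O (aromatic): no H
  Total hydrogens = 8.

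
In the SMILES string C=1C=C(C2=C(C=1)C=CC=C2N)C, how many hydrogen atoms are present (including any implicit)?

11

Hydrogens are implicit in SMILES; fill each atom to its normal valence:
  6 × C (aromatic): 1 H each → 6
  4 × C (aromatic): no H
  1 × C: 3 H
  1 × N: 2 H
  Total hydrogens = 11.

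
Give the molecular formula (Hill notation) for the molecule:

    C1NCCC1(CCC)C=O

Heavy atoms from the SMILES: 8 C, 1 N, 1 O.
Implicit hydrogens by atom environment:
  5 × C: 2 H each → 10
  1 × C: 3 H
  1 × C: 1 H
  1 × C: no H
  1 × N: 1 H
  1 × O: no H
  Total hydrogens = 15.
Molecular formula: C8H15NO

C8H15NO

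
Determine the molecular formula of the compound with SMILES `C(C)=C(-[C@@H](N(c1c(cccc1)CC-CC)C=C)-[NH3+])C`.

C17H27N2+

Heavy atoms from the SMILES: 17 C, 2 N.
Implicit hydrogens by atom environment:
  4 × C: 2 H each → 8
  4 × C (aromatic): 1 H each → 4
  3 × C: 3 H each → 9
  3 × C: 1 H each → 3
  2 × C (aromatic): no H
  1 × C: no H
  1 × N (charge +1): 3 H
  1 × N: no H
  Total hydrogens = 27.
Net charge +1.
Molecular formula: C17H27N2+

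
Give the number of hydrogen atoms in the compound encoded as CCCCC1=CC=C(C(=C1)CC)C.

Hydrogens are implicit in SMILES; fill each atom to its normal valence:
  4 × C: 2 H each → 8
  3 × C: 3 H each → 9
  3 × C (aromatic): 1 H each → 3
  3 × C (aromatic): no H
  Total hydrogens = 20.

20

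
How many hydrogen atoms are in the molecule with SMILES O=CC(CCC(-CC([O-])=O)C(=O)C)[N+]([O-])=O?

12

Hydrogens are implicit in SMILES; fill each atom to its normal valence:
  4 × O: no H
  3 × C: 2 H each → 6
  3 × C: 1 H each → 3
  2 × C: no H
  2 × O (charge -1): no H
  1 × C: 3 H
  1 × N (charge +1): no H
  Total hydrogens = 12.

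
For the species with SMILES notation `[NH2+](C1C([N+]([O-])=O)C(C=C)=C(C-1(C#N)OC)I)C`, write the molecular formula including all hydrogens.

Heavy atoms from the SMILES: 10 C, 1 I, 3 N, 3 O.
Implicit hydrogens by atom environment:
  4 × C: no H
  3 × C: 1 H each → 3
  2 × C: 3 H each → 6
  2 × O: no H
  1 × C: 2 H
  1 × I: no H
  1 × N (charge +1): 2 H
  1 × N (charge +1): no H
  1 × N: no H
  1 × O (charge -1): no H
  Total hydrogens = 13.
Net charge +1.
Molecular formula: C10H13IN3O3+

C10H13IN3O3+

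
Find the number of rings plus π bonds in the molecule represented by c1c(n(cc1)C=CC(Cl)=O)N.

Molecular formula from the SMILES: C7H7ClN2O.
DoU = (2C + 2 + N − H − X)/2 = (2·7 + 2 + 2 − 7 − 1)/2 = 10/2 = 5.
(Structurally: 1 ring(s) + 4 π bond(s) = 5.)

5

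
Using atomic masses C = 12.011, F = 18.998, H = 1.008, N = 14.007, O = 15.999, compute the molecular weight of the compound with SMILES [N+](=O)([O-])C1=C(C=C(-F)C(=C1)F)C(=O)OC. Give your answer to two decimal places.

Molecular formula: C8H5F2NO4.
M = 8×12.011 + 2×18.998 + 5×1.008 + 1×14.007 + 4×15.999 = 217.13 g/mol.

217.13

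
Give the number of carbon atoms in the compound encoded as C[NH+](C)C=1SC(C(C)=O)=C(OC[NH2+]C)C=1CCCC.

The symbol for carbon appears 14 times in the SMILES.

14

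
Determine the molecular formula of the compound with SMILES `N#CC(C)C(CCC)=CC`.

C9H15N

Heavy atoms from the SMILES: 9 C, 1 N.
Implicit hydrogens by atom environment:
  3 × C: 3 H each → 9
  2 × C: 2 H each → 4
  2 × C: 1 H each → 2
  2 × C: no H
  1 × N: no H
  Total hydrogens = 15.
Molecular formula: C9H15N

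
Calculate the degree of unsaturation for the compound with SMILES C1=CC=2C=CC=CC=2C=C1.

7

Molecular formula from the SMILES: C10H8.
DoU = (2C + 2 + N − H − X)/2 = (2·10 + 2 + 0 − 8 − 0)/2 = 14/2 = 7.
(Structurally: 2 ring(s) + 5 π bond(s) = 7.)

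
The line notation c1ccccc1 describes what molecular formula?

Heavy atoms from the SMILES: 6 C.
Implicit hydrogens by atom environment:
  6 × C (aromatic): 1 H each → 6
  Total hydrogens = 6.
Molecular formula: C6H6

C6H6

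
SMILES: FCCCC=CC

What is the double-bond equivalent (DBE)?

1

Molecular formula from the SMILES: C6H11F.
DoU = (2C + 2 + N − H − X)/2 = (2·6 + 2 + 0 − 11 − 1)/2 = 2/2 = 1.
(Structurally: 0 ring(s) + 1 π bond(s) = 1.)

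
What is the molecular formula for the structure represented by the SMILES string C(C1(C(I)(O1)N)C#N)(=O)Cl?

C4H2ClIN2O2

Heavy atoms from the SMILES: 4 C, 1 Cl, 1 I, 2 N, 2 O.
Implicit hydrogens by atom environment:
  4 × C: no H
  2 × O: no H
  1 × Cl: no H
  1 × I: no H
  1 × N: 2 H
  1 × N: no H
  Total hydrogens = 2.
Molecular formula: C4H2ClIN2O2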